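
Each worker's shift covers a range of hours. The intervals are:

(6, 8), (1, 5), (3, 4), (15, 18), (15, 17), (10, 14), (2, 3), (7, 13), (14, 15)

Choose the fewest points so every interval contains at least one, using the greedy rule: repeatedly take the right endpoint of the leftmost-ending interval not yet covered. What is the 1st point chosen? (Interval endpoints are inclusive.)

Sorted: [2,3] [3,4] [1,5] [6,8] [7,13] [10,14] [14,15] [15,17] [15,18]
{[2,3],[3,4],[1,5]} hit by 3; {[6,8],[7,13]} hit by 8; {[10,14],[14,15]} hit by 14; {[15,17],[15,18]} hit by 17.
Points: 3, 8, 14, 17 (4 total).

3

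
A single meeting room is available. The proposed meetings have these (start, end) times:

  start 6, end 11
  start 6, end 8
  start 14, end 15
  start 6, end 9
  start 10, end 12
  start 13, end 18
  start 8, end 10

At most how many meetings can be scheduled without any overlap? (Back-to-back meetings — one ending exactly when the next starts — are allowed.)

By end time: (6,8), (6,9), (8,10), (6,11), (10,12), (14,15), (13,18).
Pick (6,8); next start ≥ 8 → (8,10); next start ≥ 10 → (10,12); next start ≥ 12 → (14,15).
Selected 4 meetings.

4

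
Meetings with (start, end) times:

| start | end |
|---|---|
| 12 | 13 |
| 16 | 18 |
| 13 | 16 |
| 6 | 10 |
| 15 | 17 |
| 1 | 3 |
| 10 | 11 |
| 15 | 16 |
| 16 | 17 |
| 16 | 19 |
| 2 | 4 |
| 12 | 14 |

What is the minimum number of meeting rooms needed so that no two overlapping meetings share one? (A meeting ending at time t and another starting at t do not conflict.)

The answer is the maximum number of intervals overlapping at any instant.
Events (time:±→running): 1:+→1 2:+→2 3:-→1 4:-→0 6:+→1 10:-→0 10:+→1 11:-→0 12:+→1 12:+→2 13:-→1 13:+→2 14:-→1 15:+→2 15:+→3 16:-→2 16:-→1 16:+→2 16:+→3 16:+→4 … peak 4.

4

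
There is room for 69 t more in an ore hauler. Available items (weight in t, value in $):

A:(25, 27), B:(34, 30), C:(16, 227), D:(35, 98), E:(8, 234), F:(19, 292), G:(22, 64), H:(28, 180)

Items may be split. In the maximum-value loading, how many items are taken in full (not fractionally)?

Order: E (234/8=29.25) > F (292/19=15.37) > C (227/16=14.19) > H (180/28=6.43) > G (64/22=2.91) > D (98/35=2.80) > A (27/25=1.08) > B (30/34=0.88)
Fill: take E (8 @ 234) → take F (19 @ 292) → take C (16 @ 227) → take 26/28 of H → 167.14; 69/69 used.
3 item(s) taken whole; one partial (take 26/28 of H).

3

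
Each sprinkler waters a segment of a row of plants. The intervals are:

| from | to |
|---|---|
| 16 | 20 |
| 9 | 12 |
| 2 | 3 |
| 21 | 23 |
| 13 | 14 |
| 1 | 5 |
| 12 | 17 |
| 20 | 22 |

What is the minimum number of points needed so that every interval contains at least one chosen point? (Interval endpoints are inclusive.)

By right end: [2,3]  [1,5]  [9,12]  [13,14]  [12,17]  [16,20]  [20,22]  [21,23]
[2,3] uncovered → point at 3; [9,12] uncovered → point at 12; [13,14] uncovered → point at 14; [16,20] uncovered → point at 20; [21,23] uncovered → point at 23.
Points: 3, 12, 14, 20, 23 (5 total).

5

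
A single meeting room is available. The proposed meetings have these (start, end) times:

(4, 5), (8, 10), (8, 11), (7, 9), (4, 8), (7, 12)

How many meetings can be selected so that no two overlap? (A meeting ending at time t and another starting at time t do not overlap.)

2

Greedy by earliest finish: after sorting by end time, pick each interval compatible with the last pick.
By end time: (4,5), (4,8), (7,9), (8,10), (8,11), (7,12).
Pick (4,5); next start ≥ 5 → (7,9).
Selected 2 meetings.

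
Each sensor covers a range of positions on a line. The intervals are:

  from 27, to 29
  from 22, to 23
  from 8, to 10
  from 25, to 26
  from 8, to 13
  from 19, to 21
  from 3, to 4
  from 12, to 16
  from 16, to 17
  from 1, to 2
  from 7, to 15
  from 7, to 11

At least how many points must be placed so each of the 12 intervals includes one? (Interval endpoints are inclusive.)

Process intervals by earliest right end; each time one isn't hit yet, stab at its right endpoint.
By right end: [1,2]  [3,4]  [8,10]  [7,11]  [8,13]  [7,15]  [12,16]  [16,17]  [19,21]  [22,23]  [25,26]  [27,29]
[1,2] uncovered → point at 2; [3,4] uncovered → point at 4; [8,10] uncovered → point at 10; [12,16] uncovered → point at 16; [19,21] uncovered → point at 21; [22,23] uncovered → point at 23; [25,26] uncovered → point at 26; [27,29] uncovered → point at 29.
Points: 2, 4, 10, 16, 21, 23, 26, 29 (8 total).

8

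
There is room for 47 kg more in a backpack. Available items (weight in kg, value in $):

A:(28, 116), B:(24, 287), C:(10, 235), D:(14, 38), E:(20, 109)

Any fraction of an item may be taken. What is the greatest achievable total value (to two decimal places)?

592.85

Ratios (sorted): C 23.50, B 11.96, E 5.45, A 4.14, D 2.71
take C (10 @ 235); take B (24 @ 287); take 13/20 of E → 70.85. Capacity used 47/47.
Total value = 592.85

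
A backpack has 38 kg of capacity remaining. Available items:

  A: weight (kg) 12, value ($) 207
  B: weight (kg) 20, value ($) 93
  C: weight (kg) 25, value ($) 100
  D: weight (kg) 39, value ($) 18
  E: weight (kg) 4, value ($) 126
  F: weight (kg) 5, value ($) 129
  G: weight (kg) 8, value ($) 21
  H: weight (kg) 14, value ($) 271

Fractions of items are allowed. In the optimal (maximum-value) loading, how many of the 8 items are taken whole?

4

Ratios (sorted): E 31.50, F 25.80, H 19.36, A 17.25, B 4.65, C 4.00, G 2.62, D 0.46
take E (4 @ 126); take F (5 @ 129); take H (14 @ 271); take A (12 @ 207); take 3/20 of B → 13.95. Capacity used 38/38.
4 item(s) taken whole; one partial (take 3/20 of B).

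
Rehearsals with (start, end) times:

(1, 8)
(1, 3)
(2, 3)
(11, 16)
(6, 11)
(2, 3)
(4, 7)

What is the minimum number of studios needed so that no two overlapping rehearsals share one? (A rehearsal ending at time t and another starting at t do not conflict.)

4

The answer is the maximum number of intervals overlapping at any instant.
Events (time:±→running): 1:+→1 1:+→2 2:+→3 2:+→4 … peak 4.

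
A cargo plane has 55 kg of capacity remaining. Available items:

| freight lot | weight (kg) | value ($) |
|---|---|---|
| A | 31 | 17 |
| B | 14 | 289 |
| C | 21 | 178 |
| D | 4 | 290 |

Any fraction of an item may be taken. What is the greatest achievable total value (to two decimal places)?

Sort by value per unit weight and fill in that order.
Order: D (290/4=72.50) > B (289/14=20.64) > C (178/21=8.48) > A (17/31=0.55)
Fill: take D (4 @ 290) → take B (14 @ 289) → take C (21 @ 178) → take 16/31 of A → 8.77; 55/55 used.
Total value = 765.77

765.77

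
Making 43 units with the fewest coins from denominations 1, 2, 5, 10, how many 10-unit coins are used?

Greedy: take as many of the largest coin as possible, then repeat with the remainder.
43 = 4×10 + 1×2 + 1×1
Count of 10: 4

4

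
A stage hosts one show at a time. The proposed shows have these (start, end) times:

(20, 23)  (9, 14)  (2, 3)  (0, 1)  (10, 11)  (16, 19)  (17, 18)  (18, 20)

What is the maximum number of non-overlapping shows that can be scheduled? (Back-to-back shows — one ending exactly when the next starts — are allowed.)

Greedy by earliest finish: after sorting by end time, pick each interval compatible with the last pick.
Sorted by end: (0,1)  (2,3)  (10,11)  (9,14)  (17,18)  (16,19)  (18,20)  (20,23)
take (0,1); take (2,3); take (10,11); take (17,18); skip (16,19); take (18,20); take (20,23).
Selected 6 shows.

6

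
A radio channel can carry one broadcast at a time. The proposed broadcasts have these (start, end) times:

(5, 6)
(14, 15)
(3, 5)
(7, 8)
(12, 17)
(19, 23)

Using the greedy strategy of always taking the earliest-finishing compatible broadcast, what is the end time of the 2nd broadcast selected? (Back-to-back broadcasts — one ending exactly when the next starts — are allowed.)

6

Greedy by earliest finish: after sorting by end time, pick each interval compatible with the last pick.
By end time: (3,5), (5,6), (7,8), (14,15), (12,17), (19,23).
Pick (3,5); next start ≥ 5 → (5,6); next start ≥ 6 → (7,8); next start ≥ 8 → (14,15); next start ≥ 15 → (19,23).
Selected: (3,5) (5,6) (7,8) (14,15) (19,23)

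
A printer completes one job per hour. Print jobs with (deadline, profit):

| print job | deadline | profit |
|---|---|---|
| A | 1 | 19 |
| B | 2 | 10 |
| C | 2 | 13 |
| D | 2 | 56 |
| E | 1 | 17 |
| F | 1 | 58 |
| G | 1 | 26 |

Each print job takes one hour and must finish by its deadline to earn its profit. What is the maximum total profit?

114

Profit order: F=58 D=56 G=26 A=19 E=17 C=13 B=10
Assign: F→slot 1, D→slot 2, G skipped, A skipped, E skipped, C skipped, B skipped.
Slots: [1:F] [2:D]
Profit = 58 + 56 = 114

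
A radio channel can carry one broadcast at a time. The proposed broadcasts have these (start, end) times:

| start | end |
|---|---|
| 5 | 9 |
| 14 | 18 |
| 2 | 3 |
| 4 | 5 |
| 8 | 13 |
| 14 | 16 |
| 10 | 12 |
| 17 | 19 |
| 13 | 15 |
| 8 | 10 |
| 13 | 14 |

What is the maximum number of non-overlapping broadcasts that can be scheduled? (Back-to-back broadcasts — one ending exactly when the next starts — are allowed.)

Greedy by earliest finish: after sorting by end time, pick each interval compatible with the last pick.
Sorted by end: (2,3)  (4,5)  (5,9)  (8,10)  (10,12)  (8,13)  (13,14)  (13,15)  (14,16)  (14,18)  (17,19)
take (2,3); take (4,5); take (5,9); skip (8,10); take (10,12); take (13,14); skip (13,15); take (14,16); skip (14,18); take (17,19).
Selected 7 broadcasts.

7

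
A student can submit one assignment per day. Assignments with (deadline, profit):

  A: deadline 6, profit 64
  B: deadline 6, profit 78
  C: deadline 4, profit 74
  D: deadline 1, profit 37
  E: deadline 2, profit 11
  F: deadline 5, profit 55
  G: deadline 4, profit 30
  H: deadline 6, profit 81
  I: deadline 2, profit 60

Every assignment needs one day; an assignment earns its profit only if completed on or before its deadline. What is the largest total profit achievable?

412

Sort by profit descending; place each in the latest free slot ≤ its deadline.
By profit: H(d6,81), B(d6,78), C(d4,74), A(d6,64), I(d2,60), F(d5,55), D(d1,37), G(d4,30), E(d2,11)
H→slot 6; B→slot 5; C→slot 4; A→slot 3; I→slot 2; F→slot 1; D skipped; G skipped; E skipped.
Profit = 55 + 60 + 64 + 74 + 78 + 81 = 412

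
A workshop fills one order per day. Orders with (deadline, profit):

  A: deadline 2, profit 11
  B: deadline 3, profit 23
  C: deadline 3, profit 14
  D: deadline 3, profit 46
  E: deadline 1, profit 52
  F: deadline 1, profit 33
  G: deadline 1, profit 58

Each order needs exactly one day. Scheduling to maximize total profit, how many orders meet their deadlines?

3

Profit order: G=58 E=52 D=46 F=33 B=23 C=14 A=11
Assign: G→slot 1, E skipped, D→slot 3, F skipped, B→slot 2, C skipped, A skipped.
Slots: [1:G] [2:B] [3:D]
3 of 7 scheduled.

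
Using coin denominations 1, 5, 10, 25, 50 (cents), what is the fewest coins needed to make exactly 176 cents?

5

Use the largest denomination that fits, subtract, and repeat.
176 = 3×50 + 1×25 + 1×1
Total coins = 3 + 1 + 1 = 5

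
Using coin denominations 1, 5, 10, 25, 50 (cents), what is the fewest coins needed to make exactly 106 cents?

Use the largest denomination that fits, subtract, and repeat.
106 − 2×50→6 − 1×5→1 − 1×1→0
Total coins = 2 + 1 + 1 = 4

4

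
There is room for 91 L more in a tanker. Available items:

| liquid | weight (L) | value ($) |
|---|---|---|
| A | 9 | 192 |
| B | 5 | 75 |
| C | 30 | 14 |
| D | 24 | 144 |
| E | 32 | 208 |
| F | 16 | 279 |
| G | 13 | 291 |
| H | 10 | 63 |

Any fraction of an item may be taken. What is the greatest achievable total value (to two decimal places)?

1144.00

Ratios (sorted): G 22.38, A 21.33, F 17.44, B 15.00, E 6.50, H 6.30, D 6.00, C 0.47
take G (13 @ 291); take A (9 @ 192); take F (16 @ 279); take B (5 @ 75); take E (32 @ 208); take H (10 @ 63); take 6/24 of D → 36.00. Capacity used 91/91.
Total value = 1144.00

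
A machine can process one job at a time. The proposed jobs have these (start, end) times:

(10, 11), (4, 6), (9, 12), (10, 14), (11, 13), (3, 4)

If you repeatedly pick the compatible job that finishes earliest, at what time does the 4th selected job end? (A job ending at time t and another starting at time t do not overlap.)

Order by finish time; keep every interval that doesn't clash with the previous kept one.
By end time: (3,4), (4,6), (10,11), (9,12), (11,13), (10,14).
Pick (3,4); next start ≥ 4 → (4,6); next start ≥ 6 → (10,11); next start ≥ 11 → (11,13).
Selected: (3,4) (4,6) (10,11) (11,13)

13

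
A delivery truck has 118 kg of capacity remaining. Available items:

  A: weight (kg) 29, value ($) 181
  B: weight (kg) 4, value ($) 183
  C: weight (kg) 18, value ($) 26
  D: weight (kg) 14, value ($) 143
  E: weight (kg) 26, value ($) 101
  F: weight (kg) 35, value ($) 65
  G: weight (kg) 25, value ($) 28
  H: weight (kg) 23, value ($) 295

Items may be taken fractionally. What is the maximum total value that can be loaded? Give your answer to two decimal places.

943.86

Sort by value per unit weight and fill in that order.
Ratios (sorted): B 45.75, H 12.83, D 10.21, A 6.24, E 3.88, F 1.86, C 1.44, G 1.12
take B (4 @ 183); take H (23 @ 295); take D (14 @ 143); take A (29 @ 181); take E (26 @ 101); take 22/35 of F → 40.86. Capacity used 118/118.
Total value = 943.86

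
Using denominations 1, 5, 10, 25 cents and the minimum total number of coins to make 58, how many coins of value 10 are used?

0

Greedy: take as many of the largest coin as possible, then repeat with the remainder.
58 − 2×25→8 − 1×5→3 − 3×1→0
Count of 10: 0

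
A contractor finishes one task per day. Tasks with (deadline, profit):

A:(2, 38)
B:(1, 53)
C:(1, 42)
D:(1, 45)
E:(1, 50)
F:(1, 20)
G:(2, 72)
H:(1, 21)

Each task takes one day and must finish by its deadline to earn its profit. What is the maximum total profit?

125

Sort by profit descending; place each in the latest free slot ≤ its deadline.
Profit order: G=72 B=53 E=50 D=45 C=42 A=38 H=21 F=20
Assign: G→slot 2, B→slot 1, E skipped, D skipped, C skipped, A skipped, H skipped, F skipped.
Slots: [1:B] [2:G]
Profit = 53 + 72 = 125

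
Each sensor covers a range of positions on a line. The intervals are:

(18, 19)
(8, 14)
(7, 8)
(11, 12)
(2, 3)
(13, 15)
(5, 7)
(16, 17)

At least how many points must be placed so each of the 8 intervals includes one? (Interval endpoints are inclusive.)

6

Sorted: [2,3] [5,7] [7,8] [11,12] [8,14] [13,15] [16,17] [18,19]
{[2,3]} hit by 3; {[5,7],[7,8]} hit by 7; {[11,12],[8,14]} hit by 12; {[13,15]} hit by 15; {[16,17]} hit by 17; {[18,19]} hit by 19.
Points: 3, 7, 12, 15, 17, 19 (6 total).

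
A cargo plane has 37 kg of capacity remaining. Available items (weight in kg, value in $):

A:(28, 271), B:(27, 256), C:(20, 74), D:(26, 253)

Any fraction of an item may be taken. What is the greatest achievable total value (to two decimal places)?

359.46

Order: D (253/26=9.73) > A (271/28=9.68) > B (256/27=9.48) > C (74/20=3.70)
Fill: take D (26 @ 253) → take 11/28 of A → 106.46; 37/37 used.
Total value = 359.46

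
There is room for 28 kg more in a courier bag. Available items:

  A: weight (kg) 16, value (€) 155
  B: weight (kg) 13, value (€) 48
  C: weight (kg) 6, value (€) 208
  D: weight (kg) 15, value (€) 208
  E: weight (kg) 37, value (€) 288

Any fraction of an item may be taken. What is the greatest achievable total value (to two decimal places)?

483.81

Order: C (208/6=34.67) > D (208/15=13.87) > A (155/16=9.69) > E (288/37=7.78) > B (48/13=3.69)
Fill: take C (6 @ 208) → take D (15 @ 208) → take 7/16 of A → 67.81; 28/28 used.
Total value = 483.81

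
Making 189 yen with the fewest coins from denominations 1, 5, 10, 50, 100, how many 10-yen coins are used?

Greedy: take as many of the largest coin as possible, then repeat with the remainder.
189 − 1×100→89 − 1×50→39 − 3×10→9 − 1×5→4 − 4×1→0
Count of 10: 3

3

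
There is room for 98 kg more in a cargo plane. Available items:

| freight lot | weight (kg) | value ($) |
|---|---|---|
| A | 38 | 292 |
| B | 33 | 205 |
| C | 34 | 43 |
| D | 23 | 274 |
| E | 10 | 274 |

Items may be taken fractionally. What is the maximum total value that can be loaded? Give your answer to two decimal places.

1007.73

Ratios (sorted): E 27.40, D 11.91, A 7.68, B 6.21, C 1.26
take E (10 @ 274); take D (23 @ 274); take A (38 @ 292); take 27/33 of B → 167.73. Capacity used 98/98.
Total value = 1007.73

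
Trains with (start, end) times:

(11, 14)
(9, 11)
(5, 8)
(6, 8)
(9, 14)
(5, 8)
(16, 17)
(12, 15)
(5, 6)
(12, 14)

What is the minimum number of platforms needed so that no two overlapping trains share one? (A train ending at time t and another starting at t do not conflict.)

4

Count concurrent intervals with a sweep; the peak is the room count.
Events (time:±→running): 5:+→1 5:+→2 5:+→3 6:-→2 6:+→3 8:-→2 8:-→1 8:-→0 9:+→1 9:+→2 11:-→1 11:+→2 12:+→3 12:+→4 … peak 4.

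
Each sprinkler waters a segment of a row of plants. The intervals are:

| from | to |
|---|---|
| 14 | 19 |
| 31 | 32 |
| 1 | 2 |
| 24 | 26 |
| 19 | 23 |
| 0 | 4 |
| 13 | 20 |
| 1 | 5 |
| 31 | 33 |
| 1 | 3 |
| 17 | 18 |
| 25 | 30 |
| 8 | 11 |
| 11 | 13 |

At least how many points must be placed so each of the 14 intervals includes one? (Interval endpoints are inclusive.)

Sort by right endpoint; whenever an interval is uncovered, place a point at its right end.
By right end: [1,2]  [1,3]  [0,4]  [1,5]  [8,11]  [11,13]  [17,18]  [14,19]  [13,20]  [19,23]  [24,26]  [25,30]  [31,32]  [31,33]
[1,2] uncovered → point at 2; [8,11] uncovered → point at 11; [17,18] uncovered → point at 18; [19,23] uncovered → point at 23; [24,26] uncovered → point at 26; [31,32] uncovered → point at 32.
Points: 2, 11, 18, 23, 26, 32 (6 total).

6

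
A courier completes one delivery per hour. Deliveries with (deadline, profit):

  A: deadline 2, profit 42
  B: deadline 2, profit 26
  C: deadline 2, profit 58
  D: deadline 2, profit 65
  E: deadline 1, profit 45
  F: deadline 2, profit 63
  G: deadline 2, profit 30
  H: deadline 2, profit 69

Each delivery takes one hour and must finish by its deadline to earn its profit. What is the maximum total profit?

134

By profit: H(d2,69), D(d2,65), F(d2,63), C(d2,58), E(d1,45), A(d2,42), G(d2,30), B(d2,26)
H→slot 2; D→slot 1; F skipped; C skipped; E skipped; A skipped; G skipped; B skipped.
Profit = 65 + 69 = 134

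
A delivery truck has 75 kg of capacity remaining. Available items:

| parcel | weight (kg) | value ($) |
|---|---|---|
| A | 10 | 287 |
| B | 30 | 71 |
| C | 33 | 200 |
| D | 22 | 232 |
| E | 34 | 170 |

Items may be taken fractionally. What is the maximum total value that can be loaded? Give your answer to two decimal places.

Sort by value per unit weight and fill in that order.
Ratios (sorted): A 28.70, D 10.55, C 6.06, E 5.00, B 2.37
take A (10 @ 287); take D (22 @ 232); take C (33 @ 200); take 10/34 of E → 50.00. Capacity used 75/75.
Total value = 769.00

769.00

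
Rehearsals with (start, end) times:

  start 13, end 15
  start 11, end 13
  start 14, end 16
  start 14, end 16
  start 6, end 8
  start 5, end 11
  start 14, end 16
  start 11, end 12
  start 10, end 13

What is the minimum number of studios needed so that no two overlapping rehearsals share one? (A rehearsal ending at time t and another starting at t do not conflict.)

Count concurrent intervals with a sweep; the peak is the room count.
starts: [5, 6, 10, 11, 11, 13, 14, 14, 14]
ends:   [8, 11, 12, 13, 13, 15, 16, 16, 16]
s5→1 s6→2 e8→1 s10→2 e11→1 s11→2 s11→3 e12→2 e13→1 e13→0 s13→1 s14→2 s14→3 s14→4  — peak 4.

4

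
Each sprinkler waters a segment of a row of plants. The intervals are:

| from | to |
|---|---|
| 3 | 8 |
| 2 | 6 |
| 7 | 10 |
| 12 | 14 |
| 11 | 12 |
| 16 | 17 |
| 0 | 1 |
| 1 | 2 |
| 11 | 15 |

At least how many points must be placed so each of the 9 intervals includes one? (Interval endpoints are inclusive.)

5

Process intervals by earliest right end; each time one isn't hit yet, stab at its right endpoint.
By right end: [0,1]  [1,2]  [2,6]  [3,8]  [7,10]  [11,12]  [12,14]  [11,15]  [16,17]
[0,1] uncovered → point at 1; [2,6] uncovered → point at 6; [7,10] uncovered → point at 10; [11,12] uncovered → point at 12; [16,17] uncovered → point at 17.
Points: 1, 6, 10, 12, 17 (5 total).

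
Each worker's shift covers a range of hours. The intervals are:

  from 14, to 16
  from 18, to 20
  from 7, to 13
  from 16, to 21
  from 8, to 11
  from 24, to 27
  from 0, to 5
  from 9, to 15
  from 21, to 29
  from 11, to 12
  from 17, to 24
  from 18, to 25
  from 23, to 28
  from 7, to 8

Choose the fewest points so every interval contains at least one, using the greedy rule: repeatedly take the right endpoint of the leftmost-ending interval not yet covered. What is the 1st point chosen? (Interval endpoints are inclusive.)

5

Process intervals by earliest right end; each time one isn't hit yet, stab at its right endpoint.
By right end: [0,5]  [7,8]  [8,11]  [11,12]  [7,13]  [9,15]  [14,16]  [18,20]  [16,21]  [17,24]  [18,25]  [24,27]  [23,28]  [21,29]
[0,5] uncovered → point at 5; [7,8] uncovered → point at 8; [11,12] uncovered → point at 12; [14,16] uncovered → point at 16; [18,20] uncovered → point at 20; [24,27] uncovered → point at 27.
Points: 5, 8, 12, 16, 20, 27 (6 total).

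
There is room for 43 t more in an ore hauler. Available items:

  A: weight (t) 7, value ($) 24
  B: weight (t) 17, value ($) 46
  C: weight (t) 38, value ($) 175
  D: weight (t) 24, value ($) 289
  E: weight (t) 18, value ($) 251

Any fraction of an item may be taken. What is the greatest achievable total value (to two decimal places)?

544.61

Greedy by value/weight ratio, highest first.
Ratios (sorted): E 13.94, D 12.04, C 4.61, A 3.43, B 2.71
take E (18 @ 251); take D (24 @ 289); take 1/38 of C → 4.61. Capacity used 43/43.
Total value = 544.61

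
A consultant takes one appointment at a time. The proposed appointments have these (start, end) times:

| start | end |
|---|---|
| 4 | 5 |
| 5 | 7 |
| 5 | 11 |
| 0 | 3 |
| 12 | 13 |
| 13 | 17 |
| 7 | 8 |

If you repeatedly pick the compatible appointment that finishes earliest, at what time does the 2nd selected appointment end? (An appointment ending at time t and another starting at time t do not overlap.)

Sort by end time and greedily take each interval whose start is ≥ the last chosen end.
By end time: (0,3), (4,5), (5,7), (7,8), (5,11), (12,13), (13,17).
Pick (0,3); next start ≥ 3 → (4,5); next start ≥ 5 → (5,7); next start ≥ 7 → (7,8); next start ≥ 8 → (12,13); next start ≥ 13 → (13,17).
Selected: (0,3) (4,5) (5,7) (7,8) (12,13) (13,17)

5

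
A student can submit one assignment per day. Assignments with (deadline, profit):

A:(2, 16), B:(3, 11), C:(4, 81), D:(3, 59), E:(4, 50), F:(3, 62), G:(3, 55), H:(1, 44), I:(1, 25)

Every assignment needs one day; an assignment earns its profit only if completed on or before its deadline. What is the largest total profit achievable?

257

Sort by profit descending; place each in the latest free slot ≤ its deadline.
Profit order: C=81 F=62 D=59 G=55 E=50 H=44 I=25 A=16 B=11
Assign: C→slot 4, F→slot 3, D→slot 2, G→slot 1, E skipped, H skipped, I skipped, A skipped, B skipped.
Slots: [1:G] [2:D] [3:F] [4:C]
Profit = 55 + 59 + 62 + 81 = 257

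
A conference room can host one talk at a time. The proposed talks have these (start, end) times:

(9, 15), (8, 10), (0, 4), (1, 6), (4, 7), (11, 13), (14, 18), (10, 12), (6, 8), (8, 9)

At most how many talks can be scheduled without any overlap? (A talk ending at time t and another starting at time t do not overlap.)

5

Sorted by end: (0,4)  (1,6)  (4,7)  (6,8)  (8,9)  (8,10)  (10,12)  (11,13)  (9,15)  (14,18)
take (0,4); take (4,7); take (8,9); take (10,12); skip (11,13); take (14,18).
Selected 5 talks.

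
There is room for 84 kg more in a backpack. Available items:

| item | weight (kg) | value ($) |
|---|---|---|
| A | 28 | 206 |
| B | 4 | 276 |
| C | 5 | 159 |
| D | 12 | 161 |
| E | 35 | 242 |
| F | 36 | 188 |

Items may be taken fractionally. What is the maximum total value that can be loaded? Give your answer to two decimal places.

1044.00

Ratios (sorted): B 69.00, C 31.80, D 13.42, A 7.36, E 6.91, F 5.22
take B (4 @ 276); take C (5 @ 159); take D (12 @ 161); take A (28 @ 206); take E (35 @ 242). Capacity used 84/84.
Total value = 1044.00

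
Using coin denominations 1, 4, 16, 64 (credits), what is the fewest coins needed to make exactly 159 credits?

Use the largest denomination that fits, subtract, and repeat.
159 − 2×64→31 − 1×16→15 − 3×4→3 − 3×1→0
Total coins = 2 + 1 + 3 + 3 = 9

9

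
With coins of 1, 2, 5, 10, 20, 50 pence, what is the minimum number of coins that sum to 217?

217 − 4×50→17 − 1×10→7 − 1×5→2 − 1×2→0
Total coins = 4 + 1 + 1 + 1 = 7

7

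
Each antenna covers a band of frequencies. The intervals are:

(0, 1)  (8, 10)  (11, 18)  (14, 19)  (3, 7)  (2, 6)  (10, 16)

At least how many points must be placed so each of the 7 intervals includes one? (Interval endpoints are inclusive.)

4

Sort by right endpoint; whenever an interval is uncovered, place a point at its right end.
Sorted: [0,1] [2,6] [3,7] [8,10] [10,16] [11,18] [14,19]
{[0,1]} hit by 1; {[2,6],[3,7]} hit by 6; {[8,10],[10,16]} hit by 10; {[11,18],[14,19]} hit by 18.
Points: 1, 6, 10, 18 (4 total).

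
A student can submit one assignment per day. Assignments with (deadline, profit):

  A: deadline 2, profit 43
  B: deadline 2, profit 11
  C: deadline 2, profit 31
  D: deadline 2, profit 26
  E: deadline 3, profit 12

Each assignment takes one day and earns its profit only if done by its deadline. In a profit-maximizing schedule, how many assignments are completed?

3

Take jobs in profit order; each goes to the latest open slot no later than its deadline.
Profit order: A=43 C=31 D=26 E=12 B=11
Assign: A→slot 2, C→slot 1, D skipped, E→slot 3, B skipped.
Slots: [1:C] [2:A] [3:E]
3 of 5 scheduled.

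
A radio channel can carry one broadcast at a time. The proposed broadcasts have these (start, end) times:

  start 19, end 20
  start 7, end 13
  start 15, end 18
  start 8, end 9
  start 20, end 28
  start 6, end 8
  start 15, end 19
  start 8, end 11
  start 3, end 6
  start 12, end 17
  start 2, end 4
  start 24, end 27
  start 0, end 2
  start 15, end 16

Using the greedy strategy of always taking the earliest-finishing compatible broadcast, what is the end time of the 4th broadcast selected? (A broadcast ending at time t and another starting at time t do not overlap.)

Sorted by end: (0,2)  (2,4)  (3,6)  (6,8)  (8,9)  (8,11)  (7,13)  (15,16)  (12,17)  (15,18)  (15,19)  (19,20)  (24,27)  (20,28)
take (0,2); take (2,4); skip (3,6); take (6,8); take (8,9); skip (8,11); take (15,16); take (19,20); take (24,27).
Selected: (0,2) (2,4) (6,8) (8,9) (15,16) (19,20) (24,27)

9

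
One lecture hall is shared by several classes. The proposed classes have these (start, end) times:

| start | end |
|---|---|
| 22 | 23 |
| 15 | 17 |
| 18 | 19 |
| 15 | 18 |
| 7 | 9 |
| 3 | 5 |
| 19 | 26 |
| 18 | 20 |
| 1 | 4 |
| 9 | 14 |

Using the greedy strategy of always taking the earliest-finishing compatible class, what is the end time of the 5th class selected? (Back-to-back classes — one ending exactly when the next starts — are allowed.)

Sorted by end: (1,4)  (3,5)  (7,9)  (9,14)  (15,17)  (15,18)  (18,19)  (18,20)  (22,23)  (19,26)
take (1,4); skip (3,5); take (7,9); take (9,14); take (15,17); skip (15,18); take (18,19); skip (18,20); take (22,23); skip (19,26).
Selected: (1,4) (7,9) (9,14) (15,17) (18,19) (22,23)

19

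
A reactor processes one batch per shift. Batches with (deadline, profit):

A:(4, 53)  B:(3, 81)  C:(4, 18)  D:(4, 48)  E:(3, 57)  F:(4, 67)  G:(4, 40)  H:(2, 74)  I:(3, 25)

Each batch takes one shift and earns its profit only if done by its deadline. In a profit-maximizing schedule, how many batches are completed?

4

Take jobs in profit order; each goes to the latest open slot no later than its deadline.
Profit order: B=81 H=74 F=67 E=57 A=53 D=48 G=40 I=25 C=18
Assign: B→slot 3, H→slot 2, F→slot 4, E→slot 1, A skipped, D skipped, G skipped, I skipped, C skipped.
Slots: [1:E] [2:H] [3:B] [4:F]
4 of 9 scheduled.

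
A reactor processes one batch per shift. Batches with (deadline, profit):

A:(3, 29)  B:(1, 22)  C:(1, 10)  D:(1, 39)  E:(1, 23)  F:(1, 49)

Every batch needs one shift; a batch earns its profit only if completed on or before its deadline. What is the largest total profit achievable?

Sort by profit descending; place each in the latest free slot ≤ its deadline.
Profit order: F=49 D=39 A=29 E=23 B=22 C=10
Assign: F→slot 1, D skipped, A→slot 3, E skipped, B skipped, C skipped.
Slots: [1:F] [3:A]
Profit = 49 + 29 = 78

78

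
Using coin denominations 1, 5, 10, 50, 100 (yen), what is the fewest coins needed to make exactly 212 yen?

5

Greedy: take as many of the largest coin as possible, then repeat with the remainder.
212 − 2×100→12 − 1×10→2 − 2×1→0
Total coins = 2 + 1 + 2 = 5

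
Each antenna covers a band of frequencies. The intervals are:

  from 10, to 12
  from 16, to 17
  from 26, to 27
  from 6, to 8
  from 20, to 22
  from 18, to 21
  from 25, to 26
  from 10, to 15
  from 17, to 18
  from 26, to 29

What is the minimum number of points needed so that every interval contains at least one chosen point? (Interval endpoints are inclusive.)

5

Sorted: [6,8] [10,12] [10,15] [16,17] [17,18] [18,21] [20,22] [25,26] [26,27] [26,29]
{[6,8]} hit by 8; {[10,12],[10,15]} hit by 12; {[16,17],[17,18]} hit by 17; {[18,21],[20,22]} hit by 21; {[25,26],[26,27],[26,29]} hit by 26.
Points: 8, 12, 17, 21, 26 (5 total).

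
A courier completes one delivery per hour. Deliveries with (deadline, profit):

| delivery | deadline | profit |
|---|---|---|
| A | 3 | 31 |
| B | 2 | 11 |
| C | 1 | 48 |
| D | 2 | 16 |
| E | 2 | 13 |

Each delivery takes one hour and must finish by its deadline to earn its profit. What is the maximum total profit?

Take jobs in profit order; each goes to the latest open slot no later than its deadline.
By profit: C(d1,48), A(d3,31), D(d2,16), E(d2,13), B(d2,11)
C→slot 1; A→slot 3; D→slot 2; E skipped; B skipped.
Profit = 48 + 16 + 31 = 95

95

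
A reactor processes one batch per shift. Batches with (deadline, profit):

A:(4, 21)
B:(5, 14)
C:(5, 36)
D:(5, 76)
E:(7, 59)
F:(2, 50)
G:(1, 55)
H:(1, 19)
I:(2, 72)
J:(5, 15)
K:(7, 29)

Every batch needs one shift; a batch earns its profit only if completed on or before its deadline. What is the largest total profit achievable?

348

Take jobs in profit order; each goes to the latest open slot no later than its deadline.
Profit order: D=76 I=72 E=59 G=55 F=50 C=36 K=29 A=21 H=19 J=15 B=14
Assign: D→slot 5, I→slot 2, E→slot 7, G→slot 1, F skipped, C→slot 4, K→slot 6, A→slot 3, H skipped, J skipped, B skipped.
Slots: [1:G] [2:I] [3:A] [4:C] [5:D] [6:K] [7:E]
Profit = 55 + 72 + 21 + 36 + 76 + 29 + 59 = 348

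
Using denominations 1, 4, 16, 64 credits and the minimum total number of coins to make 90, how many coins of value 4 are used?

2

90 − 1×64→26 − 1×16→10 − 2×4→2 − 2×1→0
Count of 4: 2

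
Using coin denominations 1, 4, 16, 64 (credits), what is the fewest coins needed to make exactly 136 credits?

4

136 = 2×64 + 2×4
Total coins = 2 + 2 = 4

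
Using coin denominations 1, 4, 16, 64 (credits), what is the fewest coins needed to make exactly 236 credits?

Greedy: take as many of the largest coin as possible, then repeat with the remainder.
236 = 3×64 + 2×16 + 3×4
Total coins = 3 + 2 + 3 = 8

8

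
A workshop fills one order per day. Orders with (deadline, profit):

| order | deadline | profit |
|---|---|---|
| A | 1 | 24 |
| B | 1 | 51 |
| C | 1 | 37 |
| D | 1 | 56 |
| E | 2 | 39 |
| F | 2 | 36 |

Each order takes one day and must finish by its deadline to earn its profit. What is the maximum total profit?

95

Take jobs in profit order; each goes to the latest open slot no later than its deadline.
By profit: D(d1,56), B(d1,51), E(d2,39), C(d1,37), F(d2,36), A(d1,24)
D→slot 1; B skipped; E→slot 2; C skipped; F skipped; A skipped.
Profit = 56 + 39 = 95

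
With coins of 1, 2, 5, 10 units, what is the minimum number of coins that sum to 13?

Use the largest denomination that fits, subtract, and repeat.
13 = 1×10 + 1×2 + 1×1
Total coins = 1 + 1 + 1 = 3

3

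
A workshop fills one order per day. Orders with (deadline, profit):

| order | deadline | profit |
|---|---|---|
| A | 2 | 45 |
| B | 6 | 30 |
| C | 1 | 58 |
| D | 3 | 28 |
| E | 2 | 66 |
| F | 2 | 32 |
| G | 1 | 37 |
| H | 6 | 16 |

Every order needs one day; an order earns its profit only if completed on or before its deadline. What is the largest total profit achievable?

Take jobs in profit order; each goes to the latest open slot no later than its deadline.
By profit: E(d2,66), C(d1,58), A(d2,45), G(d1,37), F(d2,32), B(d6,30), D(d3,28), H(d6,16)
E→slot 2; C→slot 1; A skipped; G skipped; F skipped; B→slot 6; D→slot 3; H→slot 5.
Profit = 58 + 66 + 28 + 16 + 30 = 198

198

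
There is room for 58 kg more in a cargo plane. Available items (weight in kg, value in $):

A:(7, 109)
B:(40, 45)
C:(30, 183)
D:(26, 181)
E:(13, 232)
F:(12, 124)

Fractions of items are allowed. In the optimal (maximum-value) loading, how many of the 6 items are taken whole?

4

Order: E (232/13=17.85) > A (109/7=15.57) > F (124/12=10.33) > D (181/26=6.96) > C (183/30=6.10) > B (45/40=1.12)
Fill: take E (13 @ 232) → take A (7 @ 109) → take F (12 @ 124) → take D (26 @ 181); 58/58 used.
4 item(s) taken whole.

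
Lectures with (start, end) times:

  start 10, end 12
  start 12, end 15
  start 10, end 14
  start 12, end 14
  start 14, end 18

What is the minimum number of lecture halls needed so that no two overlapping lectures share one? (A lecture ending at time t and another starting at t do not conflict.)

The answer is the maximum number of intervals overlapping at any instant.
starts: [10, 10, 12, 12, 14]
ends:   [12, 14, 14, 15, 18]
s10→1 s10→2 e12→1 s12→2 s12→3  — peak 3.

3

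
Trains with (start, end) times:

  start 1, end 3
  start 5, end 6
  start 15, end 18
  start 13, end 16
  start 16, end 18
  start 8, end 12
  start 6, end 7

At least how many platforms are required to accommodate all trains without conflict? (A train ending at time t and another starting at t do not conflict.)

starts: [1, 5, 6, 8, 13, 15, 16]
ends:   [3, 6, 7, 12, 16, 18, 18]
s1→1 e3→0 s5→1 e6→0 s6→1 e7→0 s8→1 e12→0 s13→1 s15→2  — peak 2.

2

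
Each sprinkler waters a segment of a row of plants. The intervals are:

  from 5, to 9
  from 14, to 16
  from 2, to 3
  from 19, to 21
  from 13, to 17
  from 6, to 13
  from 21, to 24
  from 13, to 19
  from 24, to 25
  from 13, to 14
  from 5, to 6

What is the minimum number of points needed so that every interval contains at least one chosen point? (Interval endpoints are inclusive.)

Process intervals by earliest right end; each time one isn't hit yet, stab at its right endpoint.
Sorted: [2,3] [5,6] [5,9] [6,13] [13,14] [14,16] [13,17] [13,19] [19,21] [21,24] [24,25]
{[2,3]} hit by 3; {[5,6],[5,9],[6,13]} hit by 6; {[13,14],[14,16],[13,17],[13,19]} hit by 14; {[19,21],[21,24]} hit by 21; {[24,25]} hit by 25.
Points: 3, 6, 14, 21, 25 (5 total).

5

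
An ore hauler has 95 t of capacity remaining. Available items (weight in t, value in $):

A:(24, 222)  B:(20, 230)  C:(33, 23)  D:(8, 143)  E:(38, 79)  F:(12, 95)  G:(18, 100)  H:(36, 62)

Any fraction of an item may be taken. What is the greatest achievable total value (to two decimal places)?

Ratios (sorted): D 17.88, B 11.50, A 9.25, F 7.92, G 5.56, E 2.08, H 1.72, C 0.70
take D (8 @ 143); take B (20 @ 230); take A (24 @ 222); take F (12 @ 95); take G (18 @ 100); take 13/38 of E → 27.03. Capacity used 95/95.
Total value = 817.03

817.03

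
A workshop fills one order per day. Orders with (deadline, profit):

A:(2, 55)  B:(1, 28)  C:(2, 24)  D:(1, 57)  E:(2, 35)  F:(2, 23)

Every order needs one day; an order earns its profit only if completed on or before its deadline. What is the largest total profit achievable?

112

Profit order: D=57 A=55 E=35 B=28 C=24 F=23
Assign: D→slot 1, A→slot 2, E skipped, B skipped, C skipped, F skipped.
Slots: [1:D] [2:A]
Profit = 57 + 55 = 112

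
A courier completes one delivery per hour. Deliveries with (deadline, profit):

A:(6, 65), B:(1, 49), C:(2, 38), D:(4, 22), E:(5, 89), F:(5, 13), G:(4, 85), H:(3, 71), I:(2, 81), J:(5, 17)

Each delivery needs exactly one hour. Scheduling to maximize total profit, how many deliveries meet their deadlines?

Take jobs in profit order; each goes to the latest open slot no later than its deadline.
By profit: E(d5,89), G(d4,85), I(d2,81), H(d3,71), A(d6,65), B(d1,49), C(d2,38), D(d4,22), J(d5,17), F(d5,13)
E→slot 5; G→slot 4; I→slot 2; H→slot 3; A→slot 6; B→slot 1; C skipped; D skipped; J skipped; F skipped.
6 of 10 scheduled.

6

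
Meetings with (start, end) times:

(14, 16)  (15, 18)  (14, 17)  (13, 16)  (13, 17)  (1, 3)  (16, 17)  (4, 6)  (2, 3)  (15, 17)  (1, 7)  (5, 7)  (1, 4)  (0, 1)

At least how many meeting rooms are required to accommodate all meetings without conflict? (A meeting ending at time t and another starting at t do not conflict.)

Events (time:±→running): 0:+→1 1:-→0 1:+→1 1:+→2 1:+→3 2:+→4 3:-→3 3:-→2 4:-→1 4:+→2 5:+→3 6:-→2 7:-→1 7:-→0 13:+→1 13:+→2 14:+→3 14:+→4 15:+→5 15:+→6 … peak 6.

6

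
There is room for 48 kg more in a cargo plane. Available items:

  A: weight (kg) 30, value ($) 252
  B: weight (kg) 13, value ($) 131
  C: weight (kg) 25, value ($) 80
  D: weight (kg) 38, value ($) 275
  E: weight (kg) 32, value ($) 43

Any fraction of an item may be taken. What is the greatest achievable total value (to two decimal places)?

Greedy by value/weight ratio, highest first.
Ratios (sorted): B 10.08, A 8.40, D 7.24, C 3.20, E 1.34
take B (13 @ 131); take A (30 @ 252); take 5/38 of D → 36.18. Capacity used 48/48.
Total value = 419.18

419.18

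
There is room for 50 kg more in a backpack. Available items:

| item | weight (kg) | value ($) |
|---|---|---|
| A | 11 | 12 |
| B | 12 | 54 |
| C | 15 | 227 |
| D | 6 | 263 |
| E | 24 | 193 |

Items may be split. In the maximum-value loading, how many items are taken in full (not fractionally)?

3

Order: D (263/6=43.83) > C (227/15=15.13) > E (193/24=8.04) > B (54/12=4.50) > A (12/11=1.09)
Fill: take D (6 @ 263) → take C (15 @ 227) → take E (24 @ 193) → take 5/12 of B → 22.50; 50/50 used.
3 item(s) taken whole; one partial (take 5/12 of B).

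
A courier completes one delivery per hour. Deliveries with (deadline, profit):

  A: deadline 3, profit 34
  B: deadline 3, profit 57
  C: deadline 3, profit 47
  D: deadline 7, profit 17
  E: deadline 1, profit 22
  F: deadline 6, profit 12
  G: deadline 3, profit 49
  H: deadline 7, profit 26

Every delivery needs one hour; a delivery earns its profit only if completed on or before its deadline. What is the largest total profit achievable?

Sort by profit descending; place each in the latest free slot ≤ its deadline.
Profit order: B=57 G=49 C=47 A=34 H=26 E=22 D=17 F=12
Assign: B→slot 3, G→slot 2, C→slot 1, A skipped, H→slot 7, E skipped, D→slot 6, F→slot 5.
Slots: [1:C] [2:G] [3:B] [5:F] [6:D] [7:H]
Profit = 47 + 49 + 57 + 12 + 17 + 26 = 208

208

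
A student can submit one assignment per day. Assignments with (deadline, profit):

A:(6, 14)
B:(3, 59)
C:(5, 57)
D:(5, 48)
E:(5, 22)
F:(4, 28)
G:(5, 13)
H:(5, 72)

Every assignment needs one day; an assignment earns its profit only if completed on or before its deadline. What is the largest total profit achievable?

Profit order: H=72 B=59 C=57 D=48 F=28 E=22 A=14 G=13
Assign: H→slot 5, B→slot 3, C→slot 4, D→slot 2, F→slot 1, E skipped, A→slot 6, G skipped.
Slots: [1:F] [2:D] [3:B] [4:C] [5:H] [6:A]
Profit = 28 + 48 + 59 + 57 + 72 + 14 = 278

278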